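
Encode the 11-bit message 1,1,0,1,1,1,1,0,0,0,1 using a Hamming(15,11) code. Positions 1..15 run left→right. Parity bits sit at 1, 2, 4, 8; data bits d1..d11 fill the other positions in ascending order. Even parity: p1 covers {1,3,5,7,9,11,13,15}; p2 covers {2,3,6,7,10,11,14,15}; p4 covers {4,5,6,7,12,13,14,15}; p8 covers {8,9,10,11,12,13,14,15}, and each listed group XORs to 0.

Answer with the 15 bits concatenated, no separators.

Place data at non-parity positions: p1 p2 1 p4 1 0 1 p8 1 1 1 0 0 0 1
p1 (pos 1,3,5,7,9,11,13,15): XOR of data positions = 1⊕1⊕1⊕1⊕1⊕0⊕1 = 0
p2 (pos 2,3,6,7,10,11,14,15): XOR of data positions = 1⊕0⊕1⊕1⊕1⊕0⊕1 = 1
p4 (pos 4,5,6,7,12,13,14,15): XOR of data positions = 1⊕0⊕1⊕0⊕0⊕0⊕1 = 1
p8 (pos 8,9,10,11,12,13,14,15): XOR of data positions = 1⊕1⊕1⊕0⊕0⊕0⊕1 = 0
Codeword: 011110101110001

011110101110001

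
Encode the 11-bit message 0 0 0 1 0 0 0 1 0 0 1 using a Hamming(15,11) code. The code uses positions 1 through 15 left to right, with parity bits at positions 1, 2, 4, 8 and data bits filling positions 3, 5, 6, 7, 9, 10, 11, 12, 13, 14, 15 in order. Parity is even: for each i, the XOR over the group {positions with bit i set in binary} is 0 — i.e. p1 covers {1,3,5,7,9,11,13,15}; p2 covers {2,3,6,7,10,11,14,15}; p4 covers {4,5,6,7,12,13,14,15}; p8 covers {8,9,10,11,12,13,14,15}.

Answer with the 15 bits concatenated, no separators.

000100100001001

Place data at non-parity positions: p1 p2 0 p4 0 0 1 p8 0 0 0 1 0 0 1
p1 (pos 1,3,5,7,9,11,13,15): XOR of data positions = 0⊕0⊕1⊕0⊕0⊕0⊕1 = 0
p2 (pos 2,3,6,7,10,11,14,15): XOR of data positions = 0⊕0⊕1⊕0⊕0⊕0⊕1 = 0
p4 (pos 4,5,6,7,12,13,14,15): XOR of data positions = 0⊕0⊕1⊕1⊕0⊕0⊕1 = 1
p8 (pos 8,9,10,11,12,13,14,15): XOR of data positions = 0⊕0⊕0⊕1⊕0⊕0⊕1 = 0
Codeword: 000100100001001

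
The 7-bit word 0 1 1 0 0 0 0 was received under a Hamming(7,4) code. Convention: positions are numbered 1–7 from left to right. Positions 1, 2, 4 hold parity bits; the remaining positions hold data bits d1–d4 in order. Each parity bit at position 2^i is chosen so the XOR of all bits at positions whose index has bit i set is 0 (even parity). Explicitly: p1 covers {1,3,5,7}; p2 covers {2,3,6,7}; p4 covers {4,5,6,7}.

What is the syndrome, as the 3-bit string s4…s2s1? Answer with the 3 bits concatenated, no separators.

001

s1 (pos 1,3,5,7): 0⊕1⊕0⊕0 = 1
s2 (pos 2,3,6,7): 1⊕1⊕0⊕0 = 0
s4 (pos 4,5,6,7): 0⊕0⊕0⊕0 = 0
Syndrome s4…s1 = 001 → error at position 1.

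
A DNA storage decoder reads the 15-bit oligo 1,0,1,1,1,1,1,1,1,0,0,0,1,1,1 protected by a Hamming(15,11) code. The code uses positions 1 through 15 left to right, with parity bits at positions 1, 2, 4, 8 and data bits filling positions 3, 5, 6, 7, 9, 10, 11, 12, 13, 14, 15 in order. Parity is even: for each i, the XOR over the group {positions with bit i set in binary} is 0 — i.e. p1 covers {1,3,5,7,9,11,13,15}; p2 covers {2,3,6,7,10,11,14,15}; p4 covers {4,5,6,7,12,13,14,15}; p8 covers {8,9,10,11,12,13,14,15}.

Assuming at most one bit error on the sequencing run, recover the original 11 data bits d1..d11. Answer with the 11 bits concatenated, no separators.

s1 (pos 1,3,5,7,9,11,13,15): 1⊕1⊕1⊕1⊕1⊕0⊕1⊕1 = 1
s2 (pos 2,3,6,7,10,11,14,15): 0⊕1⊕1⊕1⊕0⊕0⊕1⊕1 = 1
s4 (pos 4,5,6,7,12,13,14,15): 1⊕1⊕1⊕1⊕0⊕1⊕1⊕1 = 1
s8 (pos 8,9,10,11,12,13,14,15): 1⊕1⊕0⊕0⊕0⊕1⊕1⊕1 = 1
Syndrome s8…s1 = 1111 → error at position 15.
Flip position 15: 101111111000111 → 101111111000110
Read data bits from positions 3,5,6,7,9,10,11,12,13,14,15: 11111000110

11111000110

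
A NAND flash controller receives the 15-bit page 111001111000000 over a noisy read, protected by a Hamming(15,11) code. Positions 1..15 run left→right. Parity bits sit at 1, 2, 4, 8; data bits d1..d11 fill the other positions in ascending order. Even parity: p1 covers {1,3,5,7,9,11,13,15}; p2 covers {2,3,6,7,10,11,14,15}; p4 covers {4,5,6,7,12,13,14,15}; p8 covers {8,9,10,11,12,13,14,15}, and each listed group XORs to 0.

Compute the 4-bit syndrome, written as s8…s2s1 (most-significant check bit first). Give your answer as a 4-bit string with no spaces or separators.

0000

s1 (pos 1,3,5,7,9,11,13,15): 1⊕1⊕0⊕1⊕1⊕0⊕0⊕0 = 0
s2 (pos 2,3,6,7,10,11,14,15): 1⊕1⊕1⊕1⊕0⊕0⊕0⊕0 = 0
s4 (pos 4,5,6,7,12,13,14,15): 0⊕0⊕1⊕1⊕0⊕0⊕0⊕0 = 0
s8 (pos 8,9,10,11,12,13,14,15): 1⊕1⊕0⊕0⊕0⊕0⊕0⊕0 = 0
Syndrome s8…s1 = 0000 → no error.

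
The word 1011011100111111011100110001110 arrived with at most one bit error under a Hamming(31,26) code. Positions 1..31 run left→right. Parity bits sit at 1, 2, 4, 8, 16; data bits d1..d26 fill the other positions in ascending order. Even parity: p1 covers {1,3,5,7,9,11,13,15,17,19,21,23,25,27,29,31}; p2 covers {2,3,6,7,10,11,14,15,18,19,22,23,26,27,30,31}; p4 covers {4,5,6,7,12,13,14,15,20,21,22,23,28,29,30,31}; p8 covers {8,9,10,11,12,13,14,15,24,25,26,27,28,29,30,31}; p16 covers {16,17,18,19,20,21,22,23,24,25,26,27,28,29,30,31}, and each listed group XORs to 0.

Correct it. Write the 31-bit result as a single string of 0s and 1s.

1011011100111111111100110001110

s1 (pos 1,3,5,7,9,11,13,15,17,19,21,23,25,27,29,31): 1⊕1⊕0⊕1⊕0⊕1⊕1⊕1⊕0⊕1⊕0⊕1⊕0⊕0⊕1⊕0 = 1
s2 (pos 2,3,6,7,10,11,14,15,18,19,22,23,26,27,30,31): 0⊕1⊕1⊕1⊕0⊕1⊕1⊕1⊕1⊕1⊕0⊕1⊕0⊕0⊕1⊕0 = 0
s4 (pos 4,5,6,7,12,13,14,15,20,21,22,23,28,29,30,31): 1⊕0⊕1⊕1⊕1⊕1⊕1⊕1⊕1⊕0⊕0⊕1⊕1⊕1⊕1⊕0 = 0
s8 (pos 8,9,10,11,12,13,14,15,24,25,26,27,28,29,30,31): 1⊕0⊕0⊕1⊕1⊕1⊕1⊕1⊕1⊕0⊕0⊕0⊕1⊕1⊕1⊕0 = 0
s16 (pos 16,17,18,19,20,21,22,23,24,25,26,27,28,29,30,31): 1⊕0⊕1⊕1⊕1⊕0⊕0⊕1⊕1⊕0⊕0⊕0⊕1⊕1⊕1⊕0 = 1
Syndrome s16…s1 = 10001 → error at position 17.
Flip position 17: 1011011100111111011100110001110 → 1011011100111111111100110001110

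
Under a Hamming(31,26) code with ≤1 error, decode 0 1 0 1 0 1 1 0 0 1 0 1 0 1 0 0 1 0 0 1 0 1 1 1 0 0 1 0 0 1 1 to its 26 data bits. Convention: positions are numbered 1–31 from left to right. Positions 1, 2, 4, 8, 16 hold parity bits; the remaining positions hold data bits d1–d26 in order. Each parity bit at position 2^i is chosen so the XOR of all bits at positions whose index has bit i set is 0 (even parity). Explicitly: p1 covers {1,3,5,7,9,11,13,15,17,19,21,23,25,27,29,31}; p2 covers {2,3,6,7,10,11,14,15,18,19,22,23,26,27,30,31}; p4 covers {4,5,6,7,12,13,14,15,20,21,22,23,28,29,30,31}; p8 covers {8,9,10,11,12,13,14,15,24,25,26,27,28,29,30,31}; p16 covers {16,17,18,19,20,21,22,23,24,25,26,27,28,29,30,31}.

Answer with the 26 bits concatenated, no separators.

00111101010100101110010011

s1 (pos 1,3,5,7,9,11,13,15,17,19,21,23,25,27,29,31): 0⊕0⊕0⊕1⊕0⊕0⊕0⊕0⊕1⊕0⊕0⊕1⊕0⊕1⊕0⊕1 = 1
s2 (pos 2,3,6,7,10,11,14,15,18,19,22,23,26,27,30,31): 1⊕0⊕1⊕1⊕1⊕0⊕1⊕0⊕0⊕0⊕1⊕1⊕0⊕1⊕1⊕1 = 0
s4 (pos 4,5,6,7,12,13,14,15,20,21,22,23,28,29,30,31): 1⊕0⊕1⊕1⊕1⊕0⊕1⊕0⊕1⊕0⊕1⊕1⊕0⊕0⊕1⊕1 = 0
s8 (pos 8,9,10,11,12,13,14,15,24,25,26,27,28,29,30,31): 0⊕0⊕1⊕0⊕1⊕0⊕1⊕0⊕1⊕0⊕0⊕1⊕0⊕0⊕1⊕1 = 1
s16 (pos 16,17,18,19,20,21,22,23,24,25,26,27,28,29,30,31): 0⊕1⊕0⊕0⊕1⊕0⊕1⊕1⊕1⊕0⊕0⊕1⊕0⊕0⊕1⊕1 = 0
Syndrome s16…s1 = 01001 → error at position 9.
Flip position 9: 0101011001010100100101110010011 → 0101011011010100100101110010011
Read data bits from positions 3,5,6,7,9,10,11,12,13,14,15,17,18,19,20,21,22,23,24,25,26,27,28,29,30,31: 00111101010100101110010011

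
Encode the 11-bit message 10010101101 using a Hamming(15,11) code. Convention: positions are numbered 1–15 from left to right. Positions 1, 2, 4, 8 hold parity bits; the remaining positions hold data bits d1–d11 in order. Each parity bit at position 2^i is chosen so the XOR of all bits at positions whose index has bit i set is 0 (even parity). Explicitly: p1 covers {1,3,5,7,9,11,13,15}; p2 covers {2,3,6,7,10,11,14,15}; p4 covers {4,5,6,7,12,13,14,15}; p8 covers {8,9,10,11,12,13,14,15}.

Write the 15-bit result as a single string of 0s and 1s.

001000100101101

Place data at non-parity positions: p1 p2 1 p4 0 0 1 p8 0 1 0 1 1 0 1
p1 (pos 1,3,5,7,9,11,13,15): XOR of data positions = 1⊕0⊕1⊕0⊕0⊕1⊕1 = 0
p2 (pos 2,3,6,7,10,11,14,15): XOR of data positions = 1⊕0⊕1⊕1⊕0⊕0⊕1 = 0
p4 (pos 4,5,6,7,12,13,14,15): XOR of data positions = 0⊕0⊕1⊕1⊕1⊕0⊕1 = 0
p8 (pos 8,9,10,11,12,13,14,15): XOR of data positions = 0⊕1⊕0⊕1⊕1⊕0⊕1 = 0
Codeword: 001000100101101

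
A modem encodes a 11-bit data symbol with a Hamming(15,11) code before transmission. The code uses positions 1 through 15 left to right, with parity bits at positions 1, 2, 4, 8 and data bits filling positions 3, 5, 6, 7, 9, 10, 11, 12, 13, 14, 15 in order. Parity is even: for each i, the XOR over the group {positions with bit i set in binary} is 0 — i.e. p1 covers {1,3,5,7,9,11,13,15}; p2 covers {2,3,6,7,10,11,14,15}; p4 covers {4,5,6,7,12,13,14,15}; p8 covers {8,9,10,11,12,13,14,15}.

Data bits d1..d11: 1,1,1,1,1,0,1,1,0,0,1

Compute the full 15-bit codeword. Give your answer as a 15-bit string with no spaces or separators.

011111101011001

Place data at non-parity positions: p1 p2 1 p4 1 1 1 p8 1 0 1 1 0 0 1
p1 (pos 1,3,5,7,9,11,13,15): XOR of data positions = 1⊕1⊕1⊕1⊕1⊕0⊕1 = 0
p2 (pos 2,3,6,7,10,11,14,15): XOR of data positions = 1⊕1⊕1⊕0⊕1⊕0⊕1 = 1
p4 (pos 4,5,6,7,12,13,14,15): XOR of data positions = 1⊕1⊕1⊕1⊕0⊕0⊕1 = 1
p8 (pos 8,9,10,11,12,13,14,15): XOR of data positions = 1⊕0⊕1⊕1⊕0⊕0⊕1 = 0
Codeword: 011111101011001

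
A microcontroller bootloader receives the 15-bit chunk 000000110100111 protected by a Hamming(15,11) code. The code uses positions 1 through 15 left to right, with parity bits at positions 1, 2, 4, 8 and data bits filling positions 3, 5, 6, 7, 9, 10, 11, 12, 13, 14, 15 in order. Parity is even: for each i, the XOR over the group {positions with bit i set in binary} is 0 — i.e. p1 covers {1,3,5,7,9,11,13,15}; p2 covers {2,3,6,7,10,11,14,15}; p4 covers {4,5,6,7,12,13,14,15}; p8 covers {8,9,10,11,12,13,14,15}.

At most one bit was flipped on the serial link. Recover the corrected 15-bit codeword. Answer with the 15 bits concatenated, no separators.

000000111100111

s1 (pos 1,3,5,7,9,11,13,15): 0⊕0⊕0⊕1⊕0⊕0⊕1⊕1 = 1
s2 (pos 2,3,6,7,10,11,14,15): 0⊕0⊕0⊕1⊕1⊕0⊕1⊕1 = 0
s4 (pos 4,5,6,7,12,13,14,15): 0⊕0⊕0⊕1⊕0⊕1⊕1⊕1 = 0
s8 (pos 8,9,10,11,12,13,14,15): 1⊕0⊕1⊕0⊕0⊕1⊕1⊕1 = 1
Syndrome s8…s1 = 1001 → error at position 9.
Flip position 9: 000000110100111 → 000000111100111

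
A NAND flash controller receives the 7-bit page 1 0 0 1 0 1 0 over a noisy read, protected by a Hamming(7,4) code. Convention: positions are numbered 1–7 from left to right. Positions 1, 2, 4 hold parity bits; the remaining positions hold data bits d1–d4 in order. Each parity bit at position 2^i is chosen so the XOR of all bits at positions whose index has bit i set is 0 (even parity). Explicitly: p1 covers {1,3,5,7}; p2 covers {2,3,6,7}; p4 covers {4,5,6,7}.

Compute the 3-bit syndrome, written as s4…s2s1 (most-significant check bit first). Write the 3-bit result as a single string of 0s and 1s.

011

s1 (pos 1,3,5,7): 1⊕0⊕0⊕0 = 1
s2 (pos 2,3,6,7): 0⊕0⊕1⊕0 = 1
s4 (pos 4,5,6,7): 1⊕0⊕1⊕0 = 0
Syndrome s4…s1 = 011 → error at position 3.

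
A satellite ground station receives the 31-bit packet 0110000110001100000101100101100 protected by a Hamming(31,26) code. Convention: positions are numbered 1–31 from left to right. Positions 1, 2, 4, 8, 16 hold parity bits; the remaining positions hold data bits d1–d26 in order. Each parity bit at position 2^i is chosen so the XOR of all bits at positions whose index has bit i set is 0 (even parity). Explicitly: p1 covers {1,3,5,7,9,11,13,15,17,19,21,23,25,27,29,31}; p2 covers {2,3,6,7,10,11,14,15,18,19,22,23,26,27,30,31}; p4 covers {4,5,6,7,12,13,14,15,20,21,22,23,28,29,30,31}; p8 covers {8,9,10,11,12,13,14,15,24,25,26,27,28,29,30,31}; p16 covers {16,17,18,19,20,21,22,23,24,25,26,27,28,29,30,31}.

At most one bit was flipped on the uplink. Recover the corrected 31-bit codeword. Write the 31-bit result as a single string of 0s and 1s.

s1 (pos 1,3,5,7,9,11,13,15,17,19,21,23,25,27,29,31): 0⊕1⊕0⊕0⊕1⊕0⊕1⊕0⊕0⊕0⊕0⊕1⊕0⊕0⊕1⊕0 = 1
s2 (pos 2,3,6,7,10,11,14,15,18,19,22,23,26,27,30,31): 1⊕1⊕0⊕0⊕0⊕0⊕1⊕0⊕0⊕0⊕1⊕1⊕1⊕0⊕0⊕0 = 0
s4 (pos 4,5,6,7,12,13,14,15,20,21,22,23,28,29,30,31): 0⊕0⊕0⊕0⊕0⊕1⊕1⊕0⊕1⊕0⊕1⊕1⊕1⊕1⊕0⊕0 = 1
s8 (pos 8,9,10,11,12,13,14,15,24,25,26,27,28,29,30,31): 1⊕1⊕0⊕0⊕0⊕1⊕1⊕0⊕0⊕0⊕1⊕0⊕1⊕1⊕0⊕0 = 1
s16 (pos 16,17,18,19,20,21,22,23,24,25,26,27,28,29,30,31): 0⊕0⊕0⊕0⊕1⊕0⊕1⊕1⊕0⊕0⊕1⊕0⊕1⊕1⊕0⊕0 = 0
Syndrome s16…s1 = 01101 → error at position 13.
Flip position 13: 0110000110001100000101100101100 → 0110000110000100000101100101100

0110000110000100000101100101100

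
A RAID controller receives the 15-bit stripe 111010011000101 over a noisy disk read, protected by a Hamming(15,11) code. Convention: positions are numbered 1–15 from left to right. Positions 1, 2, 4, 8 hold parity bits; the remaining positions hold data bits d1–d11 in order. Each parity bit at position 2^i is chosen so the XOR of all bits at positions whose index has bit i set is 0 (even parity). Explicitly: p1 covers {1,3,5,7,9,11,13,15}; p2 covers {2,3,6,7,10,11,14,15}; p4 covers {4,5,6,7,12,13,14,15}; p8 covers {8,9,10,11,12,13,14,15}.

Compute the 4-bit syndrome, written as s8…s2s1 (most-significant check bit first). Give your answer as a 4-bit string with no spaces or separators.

s1 (pos 1,3,5,7,9,11,13,15): 1⊕1⊕1⊕0⊕1⊕0⊕1⊕1 = 0
s2 (pos 2,3,6,7,10,11,14,15): 1⊕1⊕0⊕0⊕0⊕0⊕0⊕1 = 1
s4 (pos 4,5,6,7,12,13,14,15): 0⊕1⊕0⊕0⊕0⊕1⊕0⊕1 = 1
s8 (pos 8,9,10,11,12,13,14,15): 1⊕1⊕0⊕0⊕0⊕1⊕0⊕1 = 0
Syndrome s8…s1 = 0110 → error at position 6.

0110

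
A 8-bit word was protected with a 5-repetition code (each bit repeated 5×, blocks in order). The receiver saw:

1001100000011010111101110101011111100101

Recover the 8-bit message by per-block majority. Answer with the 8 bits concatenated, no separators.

10111110

Block 1 (10011): 3 ones → 1
Block 2 (00000): 0 ones → 0
Block 3 (01101): 3 ones → 1
Block 4 (01111): 4 ones → 1
Block 5 (01110): 3 ones → 1
Block 6 (10101): 3 ones → 1
Block 7 (11111): 5 ones → 1
Block 8 (00101): 2 ones → 0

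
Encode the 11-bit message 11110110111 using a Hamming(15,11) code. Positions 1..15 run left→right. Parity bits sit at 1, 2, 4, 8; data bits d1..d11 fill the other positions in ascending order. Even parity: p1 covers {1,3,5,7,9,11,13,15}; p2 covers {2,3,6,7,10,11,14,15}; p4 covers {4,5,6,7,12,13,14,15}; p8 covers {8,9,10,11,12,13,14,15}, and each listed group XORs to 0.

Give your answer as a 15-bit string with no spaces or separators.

Place data at non-parity positions: p1 p2 1 p4 1 1 1 p8 0 1 1 0 1 1 1
p1 (pos 1,3,5,7,9,11,13,15): XOR of data positions = 1⊕1⊕1⊕0⊕1⊕1⊕1 = 0
p2 (pos 2,3,6,7,10,11,14,15): XOR of data positions = 1⊕1⊕1⊕1⊕1⊕1⊕1 = 1
p4 (pos 4,5,6,7,12,13,14,15): XOR of data positions = 1⊕1⊕1⊕0⊕1⊕1⊕1 = 0
p8 (pos 8,9,10,11,12,13,14,15): XOR of data positions = 0⊕1⊕1⊕0⊕1⊕1⊕1 = 1
Codeword: 011011110110111

011011110110111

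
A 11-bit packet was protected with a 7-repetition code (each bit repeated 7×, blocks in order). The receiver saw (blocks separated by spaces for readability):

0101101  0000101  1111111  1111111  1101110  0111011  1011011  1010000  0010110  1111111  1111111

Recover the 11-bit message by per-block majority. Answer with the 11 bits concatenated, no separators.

Block 1 (0101101): 4 ones → 1
Block 2 (0000101): 2 ones → 0
Block 3 (1111111): 7 ones → 1
Block 4 (1111111): 7 ones → 1
Block 5 (1101110): 5 ones → 1
Block 6 (0111011): 5 ones → 1
Block 7 (1011011): 5 ones → 1
Block 8 (1010000): 2 ones → 0
Block 9 (0010110): 3 ones → 0
Block 10 (1111111): 7 ones → 1
Block 11 (1111111): 7 ones → 1

10111110011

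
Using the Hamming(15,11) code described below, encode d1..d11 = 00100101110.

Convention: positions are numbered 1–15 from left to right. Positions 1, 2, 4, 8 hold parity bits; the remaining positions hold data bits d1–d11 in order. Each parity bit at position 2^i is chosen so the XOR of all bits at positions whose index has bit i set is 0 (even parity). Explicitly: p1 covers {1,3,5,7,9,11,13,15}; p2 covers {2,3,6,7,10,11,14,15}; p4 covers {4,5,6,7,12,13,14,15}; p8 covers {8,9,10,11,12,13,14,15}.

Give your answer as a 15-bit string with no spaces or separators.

110001000101110

Place data at non-parity positions: p1 p2 0 p4 0 1 0 p8 0 1 0 1 1 1 0
p1 (pos 1,3,5,7,9,11,13,15): XOR of data positions = 0⊕0⊕0⊕0⊕0⊕1⊕0 = 1
p2 (pos 2,3,6,7,10,11,14,15): XOR of data positions = 0⊕1⊕0⊕1⊕0⊕1⊕0 = 1
p4 (pos 4,5,6,7,12,13,14,15): XOR of data positions = 0⊕1⊕0⊕1⊕1⊕1⊕0 = 0
p8 (pos 8,9,10,11,12,13,14,15): XOR of data positions = 0⊕1⊕0⊕1⊕1⊕1⊕0 = 0
Codeword: 110001000101110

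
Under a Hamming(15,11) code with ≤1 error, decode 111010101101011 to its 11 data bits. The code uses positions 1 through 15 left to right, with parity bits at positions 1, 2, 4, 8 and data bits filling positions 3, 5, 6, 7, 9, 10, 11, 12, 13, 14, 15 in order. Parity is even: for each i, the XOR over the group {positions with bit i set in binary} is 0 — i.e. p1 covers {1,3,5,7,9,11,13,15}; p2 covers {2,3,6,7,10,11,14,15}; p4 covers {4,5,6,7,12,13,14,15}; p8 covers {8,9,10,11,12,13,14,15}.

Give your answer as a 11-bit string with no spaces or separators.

11011100011

s1 (pos 1,3,5,7,9,11,13,15): 1⊕1⊕1⊕1⊕1⊕0⊕0⊕1 = 0
s2 (pos 2,3,6,7,10,11,14,15): 1⊕1⊕0⊕1⊕1⊕0⊕1⊕1 = 0
s4 (pos 4,5,6,7,12,13,14,15): 0⊕1⊕0⊕1⊕1⊕0⊕1⊕1 = 1
s8 (pos 8,9,10,11,12,13,14,15): 0⊕1⊕1⊕0⊕1⊕0⊕1⊕1 = 1
Syndrome s8…s1 = 1100 → error at position 12.
Flip position 12: 111010101101011 → 111010101100011
Read data bits from positions 3,5,6,7,9,10,11,12,13,14,15: 11011100011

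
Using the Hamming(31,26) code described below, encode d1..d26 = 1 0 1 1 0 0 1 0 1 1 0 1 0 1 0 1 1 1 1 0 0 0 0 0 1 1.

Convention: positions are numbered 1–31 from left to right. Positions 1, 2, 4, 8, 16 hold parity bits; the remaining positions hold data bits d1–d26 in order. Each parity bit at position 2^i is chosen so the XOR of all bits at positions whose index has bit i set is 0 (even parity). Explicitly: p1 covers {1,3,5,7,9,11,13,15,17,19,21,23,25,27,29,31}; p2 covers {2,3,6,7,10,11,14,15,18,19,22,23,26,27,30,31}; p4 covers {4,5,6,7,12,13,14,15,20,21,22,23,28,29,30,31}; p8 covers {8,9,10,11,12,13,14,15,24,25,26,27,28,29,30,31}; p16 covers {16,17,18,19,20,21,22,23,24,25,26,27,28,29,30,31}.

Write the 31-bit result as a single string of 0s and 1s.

Place data at non-parity positions: p1 p2 1 p4 0 1 1 p8 0 0 1 0 1 1 0 p16 1 0 1 0 1 1 1 1 0 0 0 0 0 1 1
p1 (pos 1,3,5,7,9,11,13,15,17,19,21,23,25,27,29,31): XOR of data positions = 1⊕0⊕1⊕0⊕1⊕1⊕0⊕1⊕1⊕1⊕1⊕0⊕0⊕0⊕1 = 1
p2 (pos 2,3,6,7,10,11,14,15,18,19,22,23,26,27,30,31): XOR of data positions = 1⊕1⊕1⊕0⊕1⊕1⊕0⊕0⊕1⊕1⊕1⊕0⊕0⊕1⊕1 = 0
p4 (pos 4,5,6,7,12,13,14,15,20,21,22,23,28,29,30,31): XOR of data positions = 0⊕1⊕1⊕0⊕1⊕1⊕0⊕0⊕1⊕1⊕1⊕0⊕0⊕1⊕1 = 1
p8 (pos 8,9,10,11,12,13,14,15,24,25,26,27,28,29,30,31): XOR of data positions = 0⊕0⊕1⊕0⊕1⊕1⊕0⊕1⊕0⊕0⊕0⊕0⊕0⊕1⊕1 = 0
p16 (pos 16,17,18,19,20,21,22,23,24,25,26,27,28,29,30,31): XOR of data positions = 1⊕0⊕1⊕0⊕1⊕1⊕1⊕1⊕0⊕0⊕0⊕0⊕0⊕1⊕1 = 0
Codeword: 1011011000101100101011110000011

1011011000101100101011110000011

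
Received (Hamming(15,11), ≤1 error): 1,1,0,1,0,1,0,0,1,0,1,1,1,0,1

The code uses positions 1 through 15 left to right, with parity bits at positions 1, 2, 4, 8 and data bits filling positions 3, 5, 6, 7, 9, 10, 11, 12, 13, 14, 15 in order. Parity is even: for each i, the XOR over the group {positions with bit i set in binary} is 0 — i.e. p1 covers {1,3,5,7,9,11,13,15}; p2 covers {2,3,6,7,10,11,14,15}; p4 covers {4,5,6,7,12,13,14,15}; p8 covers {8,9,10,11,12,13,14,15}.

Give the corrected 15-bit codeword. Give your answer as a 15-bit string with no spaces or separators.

s1 (pos 1,3,5,7,9,11,13,15): 1⊕0⊕0⊕0⊕1⊕1⊕1⊕1 = 1
s2 (pos 2,3,6,7,10,11,14,15): 1⊕0⊕1⊕0⊕0⊕1⊕0⊕1 = 0
s4 (pos 4,5,6,7,12,13,14,15): 1⊕0⊕1⊕0⊕1⊕1⊕0⊕1 = 1
s8 (pos 8,9,10,11,12,13,14,15): 0⊕1⊕0⊕1⊕1⊕1⊕0⊕1 = 1
Syndrome s8…s1 = 1101 → error at position 13.
Flip position 13: 110101001011101 → 110101001011001

110101001011001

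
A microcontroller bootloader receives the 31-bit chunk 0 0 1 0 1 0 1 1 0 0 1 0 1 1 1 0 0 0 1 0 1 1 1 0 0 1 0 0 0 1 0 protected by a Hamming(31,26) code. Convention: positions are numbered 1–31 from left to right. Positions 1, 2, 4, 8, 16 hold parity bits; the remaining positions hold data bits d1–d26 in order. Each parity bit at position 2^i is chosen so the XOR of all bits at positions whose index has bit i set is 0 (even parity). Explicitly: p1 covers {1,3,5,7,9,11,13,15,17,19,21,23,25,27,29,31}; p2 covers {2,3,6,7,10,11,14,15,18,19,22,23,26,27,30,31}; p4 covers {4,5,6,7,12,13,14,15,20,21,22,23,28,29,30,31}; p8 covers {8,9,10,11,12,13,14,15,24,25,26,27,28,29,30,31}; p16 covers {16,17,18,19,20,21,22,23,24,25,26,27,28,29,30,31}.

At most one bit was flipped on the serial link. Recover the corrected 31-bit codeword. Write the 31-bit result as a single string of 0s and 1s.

0010101100100110001011100100010

s1 (pos 1,3,5,7,9,11,13,15,17,19,21,23,25,27,29,31): 0⊕1⊕1⊕1⊕0⊕1⊕1⊕1⊕0⊕1⊕1⊕1⊕0⊕0⊕0⊕0 = 1
s2 (pos 2,3,6,7,10,11,14,15,18,19,22,23,26,27,30,31): 0⊕1⊕0⊕1⊕0⊕1⊕1⊕1⊕0⊕1⊕1⊕1⊕1⊕0⊕1⊕0 = 0
s4 (pos 4,5,6,7,12,13,14,15,20,21,22,23,28,29,30,31): 0⊕1⊕0⊕1⊕0⊕1⊕1⊕1⊕0⊕1⊕1⊕1⊕0⊕0⊕1⊕0 = 1
s8 (pos 8,9,10,11,12,13,14,15,24,25,26,27,28,29,30,31): 1⊕0⊕0⊕1⊕0⊕1⊕1⊕1⊕0⊕0⊕1⊕0⊕0⊕0⊕1⊕0 = 1
s16 (pos 16,17,18,19,20,21,22,23,24,25,26,27,28,29,30,31): 0⊕0⊕0⊕1⊕0⊕1⊕1⊕1⊕0⊕0⊕1⊕0⊕0⊕0⊕1⊕0 = 0
Syndrome s16…s1 = 01101 → error at position 13.
Flip position 13: 0010101100101110001011100100010 → 0010101100100110001011100100010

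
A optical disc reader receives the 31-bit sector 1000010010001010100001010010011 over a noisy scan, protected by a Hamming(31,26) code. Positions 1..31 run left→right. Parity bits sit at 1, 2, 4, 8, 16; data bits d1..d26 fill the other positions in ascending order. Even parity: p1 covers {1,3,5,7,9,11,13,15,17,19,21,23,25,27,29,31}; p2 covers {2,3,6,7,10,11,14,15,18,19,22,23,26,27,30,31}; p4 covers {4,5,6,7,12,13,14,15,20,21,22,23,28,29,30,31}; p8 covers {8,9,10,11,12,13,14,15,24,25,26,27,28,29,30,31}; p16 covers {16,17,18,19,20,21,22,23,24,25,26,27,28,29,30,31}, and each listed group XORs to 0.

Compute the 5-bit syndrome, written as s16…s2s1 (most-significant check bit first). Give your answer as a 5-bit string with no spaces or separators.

01001

s1 (pos 1,3,5,7,9,11,13,15,17,19,21,23,25,27,29,31): 1⊕0⊕0⊕0⊕1⊕0⊕1⊕1⊕1⊕0⊕0⊕0⊕0⊕1⊕0⊕1 = 1
s2 (pos 2,3,6,7,10,11,14,15,18,19,22,23,26,27,30,31): 0⊕0⊕1⊕0⊕0⊕0⊕0⊕1⊕0⊕0⊕1⊕0⊕0⊕1⊕1⊕1 = 0
s4 (pos 4,5,6,7,12,13,14,15,20,21,22,23,28,29,30,31): 0⊕0⊕1⊕0⊕0⊕1⊕0⊕1⊕0⊕0⊕1⊕0⊕0⊕0⊕1⊕1 = 0
s8 (pos 8,9,10,11,12,13,14,15,24,25,26,27,28,29,30,31): 0⊕1⊕0⊕0⊕0⊕1⊕0⊕1⊕1⊕0⊕0⊕1⊕0⊕0⊕1⊕1 = 1
s16 (pos 16,17,18,19,20,21,22,23,24,25,26,27,28,29,30,31): 0⊕1⊕0⊕0⊕0⊕0⊕1⊕0⊕1⊕0⊕0⊕1⊕0⊕0⊕1⊕1 = 0
Syndrome s16…s1 = 01001 → error at position 9.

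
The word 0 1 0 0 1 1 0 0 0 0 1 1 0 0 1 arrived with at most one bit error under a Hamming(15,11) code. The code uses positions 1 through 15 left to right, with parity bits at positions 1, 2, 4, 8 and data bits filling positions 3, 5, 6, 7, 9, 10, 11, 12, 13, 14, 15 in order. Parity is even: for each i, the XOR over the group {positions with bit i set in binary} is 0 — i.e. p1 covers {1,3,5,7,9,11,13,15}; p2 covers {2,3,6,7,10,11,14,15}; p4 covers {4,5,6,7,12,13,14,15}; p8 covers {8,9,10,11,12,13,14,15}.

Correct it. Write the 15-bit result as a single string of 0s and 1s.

s1 (pos 1,3,5,7,9,11,13,15): 0⊕0⊕1⊕0⊕0⊕1⊕0⊕1 = 1
s2 (pos 2,3,6,7,10,11,14,15): 1⊕0⊕1⊕0⊕0⊕1⊕0⊕1 = 0
s4 (pos 4,5,6,7,12,13,14,15): 0⊕1⊕1⊕0⊕1⊕0⊕0⊕1 = 0
s8 (pos 8,9,10,11,12,13,14,15): 0⊕0⊕0⊕1⊕1⊕0⊕0⊕1 = 1
Syndrome s8…s1 = 1001 → error at position 9.
Flip position 9: 010011000011001 → 010011001011001

010011001011001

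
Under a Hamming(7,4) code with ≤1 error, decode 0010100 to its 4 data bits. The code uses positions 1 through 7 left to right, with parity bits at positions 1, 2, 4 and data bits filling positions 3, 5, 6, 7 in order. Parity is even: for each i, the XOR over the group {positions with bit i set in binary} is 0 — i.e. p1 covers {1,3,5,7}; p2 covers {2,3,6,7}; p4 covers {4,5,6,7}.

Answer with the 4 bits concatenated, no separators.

s1 (pos 1,3,5,7): 0⊕1⊕1⊕0 = 0
s2 (pos 2,3,6,7): 0⊕1⊕0⊕0 = 1
s4 (pos 4,5,6,7): 0⊕1⊕0⊕0 = 1
Syndrome s4…s1 = 110 → error at position 6.
Flip position 6: 0010100 → 0010110
Read data bits from positions 3,5,6,7: 1110

1110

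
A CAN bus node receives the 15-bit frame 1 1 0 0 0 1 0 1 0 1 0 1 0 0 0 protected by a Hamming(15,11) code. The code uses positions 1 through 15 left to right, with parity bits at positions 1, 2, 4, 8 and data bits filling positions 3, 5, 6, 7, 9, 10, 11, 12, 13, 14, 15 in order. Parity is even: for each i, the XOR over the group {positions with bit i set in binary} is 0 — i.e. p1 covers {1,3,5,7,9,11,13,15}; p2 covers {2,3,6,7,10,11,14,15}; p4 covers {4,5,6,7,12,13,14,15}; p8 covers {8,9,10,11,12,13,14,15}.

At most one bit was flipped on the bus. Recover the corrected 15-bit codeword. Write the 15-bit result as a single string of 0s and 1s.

110001010111000

s1 (pos 1,3,5,7,9,11,13,15): 1⊕0⊕0⊕0⊕0⊕0⊕0⊕0 = 1
s2 (pos 2,3,6,7,10,11,14,15): 1⊕0⊕1⊕0⊕1⊕0⊕0⊕0 = 1
s4 (pos 4,5,6,7,12,13,14,15): 0⊕0⊕1⊕0⊕1⊕0⊕0⊕0 = 0
s8 (pos 8,9,10,11,12,13,14,15): 1⊕0⊕1⊕0⊕1⊕0⊕0⊕0 = 1
Syndrome s8…s1 = 1011 → error at position 11.
Flip position 11: 110001010101000 → 110001010111000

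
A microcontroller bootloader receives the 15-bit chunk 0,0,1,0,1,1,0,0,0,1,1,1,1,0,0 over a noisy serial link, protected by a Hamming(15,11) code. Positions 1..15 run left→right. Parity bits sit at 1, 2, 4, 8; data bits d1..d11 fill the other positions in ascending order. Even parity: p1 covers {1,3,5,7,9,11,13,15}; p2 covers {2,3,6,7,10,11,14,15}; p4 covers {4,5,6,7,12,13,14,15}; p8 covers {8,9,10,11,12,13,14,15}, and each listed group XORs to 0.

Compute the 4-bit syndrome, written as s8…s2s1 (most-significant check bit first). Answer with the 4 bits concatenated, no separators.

s1 (pos 1,3,5,7,9,11,13,15): 0⊕1⊕1⊕0⊕0⊕1⊕1⊕0 = 0
s2 (pos 2,3,6,7,10,11,14,15): 0⊕1⊕1⊕0⊕1⊕1⊕0⊕0 = 0
s4 (pos 4,5,6,7,12,13,14,15): 0⊕1⊕1⊕0⊕1⊕1⊕0⊕0 = 0
s8 (pos 8,9,10,11,12,13,14,15): 0⊕0⊕1⊕1⊕1⊕1⊕0⊕0 = 0
Syndrome s8…s1 = 0000 → no error.

0000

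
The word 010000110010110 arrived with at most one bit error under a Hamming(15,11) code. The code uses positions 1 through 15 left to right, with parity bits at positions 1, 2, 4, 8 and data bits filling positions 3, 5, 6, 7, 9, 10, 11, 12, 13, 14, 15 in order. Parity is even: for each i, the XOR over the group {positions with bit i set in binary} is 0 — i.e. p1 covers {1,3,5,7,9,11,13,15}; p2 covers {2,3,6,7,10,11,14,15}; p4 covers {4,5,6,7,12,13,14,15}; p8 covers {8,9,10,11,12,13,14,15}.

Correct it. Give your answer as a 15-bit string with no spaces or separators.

s1 (pos 1,3,5,7,9,11,13,15): 0⊕0⊕0⊕1⊕0⊕1⊕1⊕0 = 1
s2 (pos 2,3,6,7,10,11,14,15): 1⊕0⊕0⊕1⊕0⊕1⊕1⊕0 = 0
s4 (pos 4,5,6,7,12,13,14,15): 0⊕0⊕0⊕1⊕0⊕1⊕1⊕0 = 1
s8 (pos 8,9,10,11,12,13,14,15): 1⊕0⊕0⊕1⊕0⊕1⊕1⊕0 = 0
Syndrome s8…s1 = 0101 → error at position 5.
Flip position 5: 010000110010110 → 010010110010110

010010110010110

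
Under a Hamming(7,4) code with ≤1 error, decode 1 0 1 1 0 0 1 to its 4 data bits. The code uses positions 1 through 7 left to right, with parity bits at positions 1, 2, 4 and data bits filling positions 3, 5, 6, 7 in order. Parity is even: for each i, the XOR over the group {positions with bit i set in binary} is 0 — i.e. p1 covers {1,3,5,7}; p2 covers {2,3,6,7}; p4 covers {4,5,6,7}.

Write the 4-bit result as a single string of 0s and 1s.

1001

s1 (pos 1,3,5,7): 1⊕1⊕0⊕1 = 1
s2 (pos 2,3,6,7): 0⊕1⊕0⊕1 = 0
s4 (pos 4,5,6,7): 1⊕0⊕0⊕1 = 0
Syndrome s4…s1 = 001 → error at position 1.
Flip position 1: 1011001 → 0011001
Read data bits from positions 3,5,6,7: 1001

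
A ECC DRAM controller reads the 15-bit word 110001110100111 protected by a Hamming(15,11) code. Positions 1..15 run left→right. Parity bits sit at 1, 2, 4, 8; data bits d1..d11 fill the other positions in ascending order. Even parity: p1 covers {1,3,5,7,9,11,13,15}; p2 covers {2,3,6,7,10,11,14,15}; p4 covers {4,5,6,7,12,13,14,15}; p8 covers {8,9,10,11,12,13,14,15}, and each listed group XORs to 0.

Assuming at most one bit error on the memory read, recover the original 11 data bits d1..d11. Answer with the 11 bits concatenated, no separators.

00110101111

s1 (pos 1,3,5,7,9,11,13,15): 1⊕0⊕0⊕1⊕0⊕0⊕1⊕1 = 0
s2 (pos 2,3,6,7,10,11,14,15): 1⊕0⊕1⊕1⊕1⊕0⊕1⊕1 = 0
s4 (pos 4,5,6,7,12,13,14,15): 0⊕0⊕1⊕1⊕0⊕1⊕1⊕1 = 1
s8 (pos 8,9,10,11,12,13,14,15): 1⊕0⊕1⊕0⊕0⊕1⊕1⊕1 = 1
Syndrome s8…s1 = 1100 → error at position 12.
Flip position 12: 110001110100111 → 110001110101111
Read data bits from positions 3,5,6,7,9,10,11,12,13,14,15: 00110101111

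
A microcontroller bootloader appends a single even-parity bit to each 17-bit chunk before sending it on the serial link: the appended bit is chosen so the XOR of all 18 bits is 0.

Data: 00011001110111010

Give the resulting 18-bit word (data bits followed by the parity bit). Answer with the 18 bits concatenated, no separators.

000110011101110101

XOR of the 17 data bits: 0⊕0⊕0⊕1⊕1⊕0⊕0⊕1⊕1⊕1⊕0⊕1⊕1⊕1⊕0⊕1⊕0 = 1
Parity bit = 1 (so all 18 bits XOR to 0).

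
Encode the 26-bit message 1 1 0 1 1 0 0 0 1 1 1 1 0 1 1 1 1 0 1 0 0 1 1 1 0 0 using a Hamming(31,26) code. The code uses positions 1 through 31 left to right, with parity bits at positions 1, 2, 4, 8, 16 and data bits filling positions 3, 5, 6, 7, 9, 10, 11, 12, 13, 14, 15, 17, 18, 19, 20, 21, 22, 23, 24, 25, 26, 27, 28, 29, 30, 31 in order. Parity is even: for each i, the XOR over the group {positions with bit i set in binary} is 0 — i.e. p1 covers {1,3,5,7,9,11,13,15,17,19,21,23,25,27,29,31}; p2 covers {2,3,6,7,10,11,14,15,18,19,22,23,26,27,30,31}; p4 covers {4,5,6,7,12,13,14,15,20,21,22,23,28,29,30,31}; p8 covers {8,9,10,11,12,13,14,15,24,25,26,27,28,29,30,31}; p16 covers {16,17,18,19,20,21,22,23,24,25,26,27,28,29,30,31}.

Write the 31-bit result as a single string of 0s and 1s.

Place data at non-parity positions: p1 p2 1 p4 1 0 1 p8 1 0 0 0 1 1 1 p16 1 0 1 1 1 1 0 1 0 0 1 1 1 0 0
p1 (pos 1,3,5,7,9,11,13,15,17,19,21,23,25,27,29,31): XOR of data positions = 1⊕1⊕1⊕1⊕0⊕1⊕1⊕1⊕1⊕1⊕0⊕0⊕1⊕1⊕0 = 1
p2 (pos 2,3,6,7,10,11,14,15,18,19,22,23,26,27,30,31): XOR of data positions = 1⊕0⊕1⊕0⊕0⊕1⊕1⊕0⊕1⊕1⊕0⊕0⊕1⊕0⊕0 = 1
p4 (pos 4,5,6,7,12,13,14,15,20,21,22,23,28,29,30,31): XOR of data positions = 1⊕0⊕1⊕0⊕1⊕1⊕1⊕1⊕1⊕1⊕0⊕1⊕1⊕0⊕0 = 0
p8 (pos 8,9,10,11,12,13,14,15,24,25,26,27,28,29,30,31): XOR of data positions = 1⊕0⊕0⊕0⊕1⊕1⊕1⊕1⊕0⊕0⊕1⊕1⊕1⊕0⊕0 = 0
p16 (pos 16,17,18,19,20,21,22,23,24,25,26,27,28,29,30,31): XOR of data positions = 1⊕0⊕1⊕1⊕1⊕1⊕0⊕1⊕0⊕0⊕1⊕1⊕1⊕0⊕0 = 1
Codeword: 1110101010001111101111010011100

1110101010001111101111010011100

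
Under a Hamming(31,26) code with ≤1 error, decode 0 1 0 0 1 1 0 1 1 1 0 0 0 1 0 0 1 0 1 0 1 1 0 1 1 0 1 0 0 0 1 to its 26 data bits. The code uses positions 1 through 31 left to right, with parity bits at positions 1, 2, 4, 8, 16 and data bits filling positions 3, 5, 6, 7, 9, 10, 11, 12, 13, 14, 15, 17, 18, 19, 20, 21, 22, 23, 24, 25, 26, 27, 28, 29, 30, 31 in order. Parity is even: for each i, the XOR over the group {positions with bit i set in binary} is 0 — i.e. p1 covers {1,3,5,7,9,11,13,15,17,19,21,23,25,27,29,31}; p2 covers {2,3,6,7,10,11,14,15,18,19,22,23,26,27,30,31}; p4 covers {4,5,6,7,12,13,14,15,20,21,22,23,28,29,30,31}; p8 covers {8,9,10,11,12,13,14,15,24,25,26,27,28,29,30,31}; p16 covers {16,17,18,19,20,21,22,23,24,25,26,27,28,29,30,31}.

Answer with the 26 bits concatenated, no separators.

s1 (pos 1,3,5,7,9,11,13,15,17,19,21,23,25,27,29,31): 0⊕0⊕1⊕0⊕1⊕0⊕0⊕0⊕1⊕1⊕1⊕0⊕1⊕1⊕0⊕1 = 0
s2 (pos 2,3,6,7,10,11,14,15,18,19,22,23,26,27,30,31): 1⊕0⊕1⊕0⊕1⊕0⊕1⊕0⊕0⊕1⊕1⊕0⊕0⊕1⊕0⊕1 = 0
s4 (pos 4,5,6,7,12,13,14,15,20,21,22,23,28,29,30,31): 0⊕1⊕1⊕0⊕0⊕0⊕1⊕0⊕0⊕1⊕1⊕0⊕0⊕0⊕0⊕1 = 0
s8 (pos 8,9,10,11,12,13,14,15,24,25,26,27,28,29,30,31): 1⊕1⊕1⊕0⊕0⊕0⊕1⊕0⊕1⊕1⊕0⊕1⊕0⊕0⊕0⊕1 = 0
s16 (pos 16,17,18,19,20,21,22,23,24,25,26,27,28,29,30,31): 0⊕1⊕0⊕1⊕0⊕1⊕1⊕0⊕1⊕1⊕0⊕1⊕0⊕0⊕0⊕1 = 0
Syndrome s16…s1 = 00000 → no error.
Read data bits from positions 3,5,6,7,9,10,11,12,13,14,15,17,18,19,20,21,22,23,24,25,26,27,28,29,30,31: 01101100010101011011010001

01101100010101011011010001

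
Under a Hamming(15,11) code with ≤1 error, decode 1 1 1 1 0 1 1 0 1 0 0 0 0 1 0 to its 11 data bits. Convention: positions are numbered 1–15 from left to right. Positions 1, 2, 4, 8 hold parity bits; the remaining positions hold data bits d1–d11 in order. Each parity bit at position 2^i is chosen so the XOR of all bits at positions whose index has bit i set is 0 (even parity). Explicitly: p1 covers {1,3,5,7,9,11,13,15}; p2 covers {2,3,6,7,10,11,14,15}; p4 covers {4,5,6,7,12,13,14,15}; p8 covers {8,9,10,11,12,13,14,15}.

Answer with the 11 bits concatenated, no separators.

s1 (pos 1,3,5,7,9,11,13,15): 1⊕1⊕0⊕1⊕1⊕0⊕0⊕0 = 0
s2 (pos 2,3,6,7,10,11,14,15): 1⊕1⊕1⊕1⊕0⊕0⊕1⊕0 = 1
s4 (pos 4,5,6,7,12,13,14,15): 1⊕0⊕1⊕1⊕0⊕0⊕1⊕0 = 0
s8 (pos 8,9,10,11,12,13,14,15): 0⊕1⊕0⊕0⊕0⊕0⊕1⊕0 = 0
Syndrome s8…s1 = 0010 → error at position 2.
Flip position 2: 111101101000010 → 101101101000010
Read data bits from positions 3,5,6,7,9,10,11,12,13,14,15: 10111000010

10111000010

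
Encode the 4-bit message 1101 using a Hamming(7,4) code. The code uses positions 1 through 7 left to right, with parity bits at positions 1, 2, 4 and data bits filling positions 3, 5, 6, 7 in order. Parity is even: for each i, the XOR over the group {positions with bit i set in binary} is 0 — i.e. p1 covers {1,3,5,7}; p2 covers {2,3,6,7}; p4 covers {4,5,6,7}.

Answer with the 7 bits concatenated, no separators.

Place data at non-parity positions: p1 p2 1 p4 1 0 1
p1 (pos 1,3,5,7): XOR of data positions = 1⊕1⊕1 = 1
p2 (pos 2,3,6,7): XOR of data positions = 1⊕0⊕1 = 0
p4 (pos 4,5,6,7): XOR of data positions = 1⊕0⊕1 = 0
Codeword: 1010101

1010101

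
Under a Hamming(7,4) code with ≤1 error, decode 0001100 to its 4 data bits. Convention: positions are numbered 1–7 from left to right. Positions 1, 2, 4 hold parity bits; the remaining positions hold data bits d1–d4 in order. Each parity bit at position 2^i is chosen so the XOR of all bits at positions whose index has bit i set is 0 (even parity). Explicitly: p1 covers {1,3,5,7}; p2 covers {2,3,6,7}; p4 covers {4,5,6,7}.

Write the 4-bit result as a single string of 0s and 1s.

0100

s1 (pos 1,3,5,7): 0⊕0⊕1⊕0 = 1
s2 (pos 2,3,6,7): 0⊕0⊕0⊕0 = 0
s4 (pos 4,5,6,7): 1⊕1⊕0⊕0 = 0
Syndrome s4…s1 = 001 → error at position 1.
Flip position 1: 0001100 → 1001100
Read data bits from positions 3,5,6,7: 0100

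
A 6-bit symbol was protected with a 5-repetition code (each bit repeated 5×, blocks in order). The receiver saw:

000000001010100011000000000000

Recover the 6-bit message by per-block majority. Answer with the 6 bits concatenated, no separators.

000000

Block 1 (00000): 0 ones → 0
Block 2 (00010): 1 one → 0
Block 3 (10100): 2 ones → 0
Block 4 (01100): 2 ones → 0
Block 5 (00000): 0 ones → 0
Block 6 (00000): 0 ones → 0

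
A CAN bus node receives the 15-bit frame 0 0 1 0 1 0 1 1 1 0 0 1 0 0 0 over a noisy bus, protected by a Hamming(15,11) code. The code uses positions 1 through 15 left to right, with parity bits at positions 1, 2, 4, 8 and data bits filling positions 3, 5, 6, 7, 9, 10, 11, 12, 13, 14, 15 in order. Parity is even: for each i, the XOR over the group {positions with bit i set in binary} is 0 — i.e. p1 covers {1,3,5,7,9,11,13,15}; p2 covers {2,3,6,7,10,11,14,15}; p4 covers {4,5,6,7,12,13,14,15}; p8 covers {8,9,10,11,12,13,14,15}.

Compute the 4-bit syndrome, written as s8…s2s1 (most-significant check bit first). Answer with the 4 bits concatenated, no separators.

1100

s1 (pos 1,3,5,7,9,11,13,15): 0⊕1⊕1⊕1⊕1⊕0⊕0⊕0 = 0
s2 (pos 2,3,6,7,10,11,14,15): 0⊕1⊕0⊕1⊕0⊕0⊕0⊕0 = 0
s4 (pos 4,5,6,7,12,13,14,15): 0⊕1⊕0⊕1⊕1⊕0⊕0⊕0 = 1
s8 (pos 8,9,10,11,12,13,14,15): 1⊕1⊕0⊕0⊕1⊕0⊕0⊕0 = 1
Syndrome s8…s1 = 1100 → error at position 12.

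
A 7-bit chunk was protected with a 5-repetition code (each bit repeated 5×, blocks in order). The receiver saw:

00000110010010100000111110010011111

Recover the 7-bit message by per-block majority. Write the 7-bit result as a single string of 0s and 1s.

0100101

Block 1 (00000): 0 ones → 0
Block 2 (11001): 3 ones → 1
Block 3 (00101): 2 ones → 0
Block 4 (00000): 0 ones → 0
Block 5 (11111): 5 ones → 1
Block 6 (00100): 1 one → 0
Block 7 (11111): 5 ones → 1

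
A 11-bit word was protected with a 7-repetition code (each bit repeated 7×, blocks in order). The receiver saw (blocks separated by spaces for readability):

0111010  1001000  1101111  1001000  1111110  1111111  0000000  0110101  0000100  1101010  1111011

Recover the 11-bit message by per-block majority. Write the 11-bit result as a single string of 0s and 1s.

Block 1 (0111010): 4 ones → 1
Block 2 (1001000): 2 ones → 0
Block 3 (1101111): 6 ones → 1
Block 4 (1001000): 2 ones → 0
Block 5 (1111110): 6 ones → 1
Block 6 (1111111): 7 ones → 1
Block 7 (0000000): 0 ones → 0
Block 8 (0110101): 4 ones → 1
Block 9 (0000100): 1 one → 0
Block 10 (1101010): 4 ones → 1
Block 11 (1111011): 6 ones → 1

10101101011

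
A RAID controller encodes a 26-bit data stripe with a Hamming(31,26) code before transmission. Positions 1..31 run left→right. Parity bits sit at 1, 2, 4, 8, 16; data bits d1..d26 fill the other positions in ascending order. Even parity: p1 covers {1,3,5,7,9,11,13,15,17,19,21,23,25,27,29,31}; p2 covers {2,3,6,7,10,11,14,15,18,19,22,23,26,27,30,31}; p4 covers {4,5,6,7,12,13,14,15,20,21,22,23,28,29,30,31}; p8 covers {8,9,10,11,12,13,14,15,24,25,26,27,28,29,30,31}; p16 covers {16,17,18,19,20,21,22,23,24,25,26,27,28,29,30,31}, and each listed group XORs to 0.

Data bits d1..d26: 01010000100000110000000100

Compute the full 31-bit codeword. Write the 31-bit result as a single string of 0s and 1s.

Place data at non-parity positions: p1 p2 0 p4 1 0 1 p8 0 0 0 0 1 0 0 p16 0 0 0 1 1 0 0 0 0 0 0 0 1 0 0
p1 (pos 1,3,5,7,9,11,13,15,17,19,21,23,25,27,29,31): XOR of data positions = 0⊕1⊕1⊕0⊕0⊕1⊕0⊕0⊕0⊕1⊕0⊕0⊕0⊕1⊕0 = 1
p2 (pos 2,3,6,7,10,11,14,15,18,19,22,23,26,27,30,31): XOR of data positions = 0⊕0⊕1⊕0⊕0⊕0⊕0⊕0⊕0⊕0⊕0⊕0⊕0⊕0⊕0 = 1
p4 (pos 4,5,6,7,12,13,14,15,20,21,22,23,28,29,30,31): XOR of data positions = 1⊕0⊕1⊕0⊕1⊕0⊕0⊕1⊕1⊕0⊕0⊕0⊕1⊕0⊕0 = 0
p8 (pos 8,9,10,11,12,13,14,15,24,25,26,27,28,29,30,31): XOR of data positions = 0⊕0⊕0⊕0⊕1⊕0⊕0⊕0⊕0⊕0⊕0⊕0⊕1⊕0⊕0 = 0
p16 (pos 16,17,18,19,20,21,22,23,24,25,26,27,28,29,30,31): XOR of data positions = 0⊕0⊕0⊕1⊕1⊕0⊕0⊕0⊕0⊕0⊕0⊕0⊕1⊕0⊕0 = 1
Codeword: 1100101000001001000110000000100

1100101000001001000110000000100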